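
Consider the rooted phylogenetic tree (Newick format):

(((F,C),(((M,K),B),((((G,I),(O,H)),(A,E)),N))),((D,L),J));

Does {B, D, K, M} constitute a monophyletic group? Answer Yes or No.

No

The MRCA of the listed taxa is the root, so the smallest clade containing them is the whole tree.
That clade also contains A, C, E, F, G, H, I, J, L, N, O, which are not in the proposed group, so the group is not monophyletic.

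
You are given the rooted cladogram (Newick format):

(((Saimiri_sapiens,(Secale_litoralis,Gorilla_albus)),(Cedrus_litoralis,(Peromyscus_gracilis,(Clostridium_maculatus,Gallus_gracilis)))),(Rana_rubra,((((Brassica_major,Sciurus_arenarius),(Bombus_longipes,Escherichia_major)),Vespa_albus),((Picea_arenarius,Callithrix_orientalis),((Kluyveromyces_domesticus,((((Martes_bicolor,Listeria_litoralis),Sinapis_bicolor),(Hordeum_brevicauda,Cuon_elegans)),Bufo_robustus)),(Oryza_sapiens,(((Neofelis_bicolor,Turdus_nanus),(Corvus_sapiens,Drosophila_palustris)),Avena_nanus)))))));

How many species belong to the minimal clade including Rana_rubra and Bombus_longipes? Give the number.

21

The MRCA of Rana_rubra and Bombus_longipes is the node subtending (Rana_rubra,((((Brassica_major,Sciurus_arenarius),(Bombus_longipes,Escherichia_major)),Vespa_albus),((Picea_arenarius,Callithrix_orientalis),((Kluyveromyces_domesticus,((((Martes_bicolor,Listeria_litoralis),Sinapis_bicolor),(Hordeum_brevicauda,Cuon_elegans)),Bufo_robustus)),(Oryza_sapiens,(((Neofelis_bicolor,Turdus_nanus),(Corvus_sapiens,Drosophila_palustris)),Avena_nanus)))))).
That clade contains 21 terminal taxa: Avena_nanus, Bombus_longipes, Brassica_major, Bufo_robustus, Callithrix_orientalis, Corvus_sapiens, Cuon_elegans, Drosophila_palustris, Escherichia_major, Hordeum_brevicauda, Kluyveromyces_domesticus, Listeria_litoralis, Martes_bicolor, Neofelis_bicolor, Oryza_sapiens, Picea_arenarius, Rana_rubra, Sciurus_arenarius, Sinapis_bicolor, Turdus_nanus, Vespa_albus.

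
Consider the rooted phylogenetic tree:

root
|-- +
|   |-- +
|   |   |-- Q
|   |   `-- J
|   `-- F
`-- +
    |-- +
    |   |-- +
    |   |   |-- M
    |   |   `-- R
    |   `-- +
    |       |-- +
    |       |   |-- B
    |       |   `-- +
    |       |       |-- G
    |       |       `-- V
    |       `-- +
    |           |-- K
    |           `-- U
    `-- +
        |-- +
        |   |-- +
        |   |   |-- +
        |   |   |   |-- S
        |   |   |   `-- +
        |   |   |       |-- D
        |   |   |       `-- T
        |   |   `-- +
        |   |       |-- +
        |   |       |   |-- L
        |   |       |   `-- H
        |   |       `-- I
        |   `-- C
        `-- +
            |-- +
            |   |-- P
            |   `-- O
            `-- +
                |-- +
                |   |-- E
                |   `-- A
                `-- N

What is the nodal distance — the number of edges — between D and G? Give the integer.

11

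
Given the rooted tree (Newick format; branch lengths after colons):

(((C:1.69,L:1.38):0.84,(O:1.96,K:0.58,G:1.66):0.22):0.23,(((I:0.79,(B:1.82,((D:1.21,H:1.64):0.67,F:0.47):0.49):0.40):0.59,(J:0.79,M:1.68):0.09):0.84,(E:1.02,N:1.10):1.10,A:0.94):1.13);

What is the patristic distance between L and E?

The path runs L → … → MRCA → … → E; the MRCA is the root of the tree.
Branch lengths along that path: 1.38 + 0.84 + 0.23 + 1.13 + 1.10 + 1.02 = 5.70.

5.70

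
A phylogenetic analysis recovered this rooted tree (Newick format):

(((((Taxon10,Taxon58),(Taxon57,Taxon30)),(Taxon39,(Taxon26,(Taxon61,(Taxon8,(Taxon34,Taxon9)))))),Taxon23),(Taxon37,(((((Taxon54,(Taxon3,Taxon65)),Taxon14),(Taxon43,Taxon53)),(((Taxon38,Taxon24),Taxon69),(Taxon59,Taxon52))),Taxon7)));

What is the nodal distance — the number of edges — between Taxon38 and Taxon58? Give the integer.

12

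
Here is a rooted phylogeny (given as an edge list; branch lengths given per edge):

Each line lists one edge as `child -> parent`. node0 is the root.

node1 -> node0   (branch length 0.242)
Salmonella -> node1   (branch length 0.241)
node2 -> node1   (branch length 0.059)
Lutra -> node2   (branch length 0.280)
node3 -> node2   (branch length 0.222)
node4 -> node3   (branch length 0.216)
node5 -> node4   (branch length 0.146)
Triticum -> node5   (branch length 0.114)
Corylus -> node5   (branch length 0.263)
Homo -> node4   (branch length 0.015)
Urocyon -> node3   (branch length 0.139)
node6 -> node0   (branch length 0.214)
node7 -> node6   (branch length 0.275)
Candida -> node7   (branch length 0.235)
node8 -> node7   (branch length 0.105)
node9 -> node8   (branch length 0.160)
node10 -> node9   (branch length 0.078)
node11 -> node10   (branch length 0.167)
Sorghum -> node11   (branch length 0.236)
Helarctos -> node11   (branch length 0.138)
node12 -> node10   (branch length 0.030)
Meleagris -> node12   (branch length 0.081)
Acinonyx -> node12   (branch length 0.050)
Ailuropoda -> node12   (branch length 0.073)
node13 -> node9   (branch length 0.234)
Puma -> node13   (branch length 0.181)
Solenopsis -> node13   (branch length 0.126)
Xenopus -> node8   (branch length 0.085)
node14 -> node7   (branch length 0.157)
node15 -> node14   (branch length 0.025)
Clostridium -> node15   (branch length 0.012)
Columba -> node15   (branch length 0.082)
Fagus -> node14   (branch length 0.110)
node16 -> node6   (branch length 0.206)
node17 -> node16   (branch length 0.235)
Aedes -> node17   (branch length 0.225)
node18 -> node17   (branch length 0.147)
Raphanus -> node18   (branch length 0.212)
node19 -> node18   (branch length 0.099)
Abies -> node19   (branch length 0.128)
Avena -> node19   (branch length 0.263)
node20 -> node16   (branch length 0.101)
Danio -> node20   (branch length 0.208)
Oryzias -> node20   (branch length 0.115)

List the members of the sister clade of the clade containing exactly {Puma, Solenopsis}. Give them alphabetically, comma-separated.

Acinonyx, Ailuropoda, Helarctos, Meleagris, Sorghum

The clade containing exactly {Puma, Solenopsis} attaches to the tree at the node subtending (((Sorghum,Helarctos),(Meleagris,Acinonyx,Ailuropoda)),(Puma,Solenopsis)).
The other lineage descending from that same node — the sister group — is ((Sorghum,Helarctos),(Meleagris,Acinonyx,Ailuropoda)); its 5 tips in alphabetical order are the answer.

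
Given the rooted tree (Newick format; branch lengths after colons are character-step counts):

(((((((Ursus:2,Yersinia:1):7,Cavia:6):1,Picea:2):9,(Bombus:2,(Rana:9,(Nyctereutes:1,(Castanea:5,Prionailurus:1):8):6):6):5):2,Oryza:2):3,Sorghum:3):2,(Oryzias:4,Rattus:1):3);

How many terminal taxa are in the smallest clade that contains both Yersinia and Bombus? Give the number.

9

The MRCA of Yersinia and Bombus is the node subtending ((((Ursus,Yersinia),Cavia),Picea),(Bombus,(Rana,(Nyctereutes,(Castanea,Prionailurus))))).
That clade contains 9 terminal taxa: Bombus, Castanea, Cavia, Nyctereutes, Picea, Prionailurus, Rana, Ursus, Yersinia.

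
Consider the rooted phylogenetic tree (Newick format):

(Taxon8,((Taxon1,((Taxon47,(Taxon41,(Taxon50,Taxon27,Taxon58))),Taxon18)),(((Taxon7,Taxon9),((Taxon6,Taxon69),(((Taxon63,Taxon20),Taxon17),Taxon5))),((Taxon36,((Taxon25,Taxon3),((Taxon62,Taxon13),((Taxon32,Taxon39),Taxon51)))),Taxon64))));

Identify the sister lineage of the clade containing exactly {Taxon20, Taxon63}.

The clade containing exactly {Taxon20, Taxon63} attaches to the tree at the node subtending ((Taxon63,Taxon20),Taxon17).
The other lineage descending from that same node — the sister group — is the single tip Taxon17.

Taxon17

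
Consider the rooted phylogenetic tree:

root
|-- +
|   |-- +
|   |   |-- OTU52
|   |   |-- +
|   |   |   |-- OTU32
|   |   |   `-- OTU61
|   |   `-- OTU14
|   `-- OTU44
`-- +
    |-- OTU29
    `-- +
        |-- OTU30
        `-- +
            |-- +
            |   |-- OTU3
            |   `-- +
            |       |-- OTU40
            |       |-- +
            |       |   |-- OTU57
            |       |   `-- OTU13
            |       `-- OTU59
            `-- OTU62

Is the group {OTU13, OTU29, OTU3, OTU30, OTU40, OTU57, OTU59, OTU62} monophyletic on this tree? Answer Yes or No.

Yes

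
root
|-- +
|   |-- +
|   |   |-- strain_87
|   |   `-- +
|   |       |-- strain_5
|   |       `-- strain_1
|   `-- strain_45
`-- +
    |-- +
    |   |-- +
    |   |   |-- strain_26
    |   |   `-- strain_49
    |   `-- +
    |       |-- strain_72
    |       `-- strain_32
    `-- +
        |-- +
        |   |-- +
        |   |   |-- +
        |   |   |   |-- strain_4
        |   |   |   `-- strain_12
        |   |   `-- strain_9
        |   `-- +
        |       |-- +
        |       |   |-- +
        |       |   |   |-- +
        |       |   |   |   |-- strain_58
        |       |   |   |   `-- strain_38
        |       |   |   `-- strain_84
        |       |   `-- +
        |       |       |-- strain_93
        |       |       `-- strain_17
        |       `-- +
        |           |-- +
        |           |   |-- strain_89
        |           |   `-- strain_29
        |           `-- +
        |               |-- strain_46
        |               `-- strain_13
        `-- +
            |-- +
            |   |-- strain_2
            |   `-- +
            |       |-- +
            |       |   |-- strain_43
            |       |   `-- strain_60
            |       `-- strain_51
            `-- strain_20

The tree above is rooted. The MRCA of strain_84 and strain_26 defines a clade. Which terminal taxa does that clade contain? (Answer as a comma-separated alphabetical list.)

strain_12, strain_13, strain_17, strain_2, strain_20, strain_26, strain_29, strain_32, strain_38, strain_4, strain_43, strain_46, strain_49, strain_51, strain_58, strain_60, strain_72, strain_84, strain_89, strain_9, strain_93

Tracing strain_84: it sits inside ((strain_58,strain_38),strain_84).
Tracing strain_26: it sits inside (strain_26,strain_49).
The smallest clade enclosing both is (((strain_26,strain_49),(strain_72,strain_32)),((((strain_4,strain_12),strain_9),((((strain_58,strain_38),strain_84),(strain_93,strain_17)),((strain_89,strain_29),(strain_46,strain_13)))),((strain_2,((strain_43,strain_60),strain_51)),strain_20))); the answer is its 21 terminal taxa in alphabetical order.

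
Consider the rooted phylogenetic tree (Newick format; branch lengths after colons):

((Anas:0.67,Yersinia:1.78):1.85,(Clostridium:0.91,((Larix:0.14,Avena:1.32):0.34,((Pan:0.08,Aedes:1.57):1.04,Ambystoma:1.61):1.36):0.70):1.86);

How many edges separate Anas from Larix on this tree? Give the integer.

The MRCA of Anas and Larix is the root of the tree.
From Anas up to that node: 2 branches. From Larix up to the same node: 4 branches. Total: 2 + 4 = 6.

6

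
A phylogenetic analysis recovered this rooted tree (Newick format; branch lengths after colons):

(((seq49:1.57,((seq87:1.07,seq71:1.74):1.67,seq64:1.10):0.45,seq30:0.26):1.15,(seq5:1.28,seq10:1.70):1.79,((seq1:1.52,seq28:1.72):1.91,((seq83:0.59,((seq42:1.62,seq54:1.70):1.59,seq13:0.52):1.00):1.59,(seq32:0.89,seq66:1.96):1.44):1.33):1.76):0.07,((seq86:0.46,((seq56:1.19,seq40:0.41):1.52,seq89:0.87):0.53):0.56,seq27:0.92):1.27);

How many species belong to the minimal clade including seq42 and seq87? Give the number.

15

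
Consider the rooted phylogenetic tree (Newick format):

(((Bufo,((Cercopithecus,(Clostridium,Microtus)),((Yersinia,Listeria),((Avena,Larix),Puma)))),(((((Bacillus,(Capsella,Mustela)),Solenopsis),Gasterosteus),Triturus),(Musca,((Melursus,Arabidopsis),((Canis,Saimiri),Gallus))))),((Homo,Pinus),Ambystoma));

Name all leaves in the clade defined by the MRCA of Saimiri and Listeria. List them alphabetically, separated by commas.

Tracing Saimiri: it sits inside (Canis,Saimiri).
Tracing Listeria: it sits inside (Yersinia,Listeria).
The smallest clade enclosing both is ((Bufo,((Cercopithecus,(Clostridium,Microtus)),((Yersinia,Listeria),((Avena,Larix),Puma)))),(((((Bacillus,(Capsella,Mustela)),Solenopsis),Gasterosteus),Triturus),(Musca,((Melursus,Arabidopsis),((Canis,Saimiri),Gallus))))); the answer is its 21 terminal taxa in alphabetical order.

Arabidopsis, Avena, Bacillus, Bufo, Canis, Capsella, Cercopithecus, Clostridium, Gallus, Gasterosteus, Larix, Listeria, Melursus, Microtus, Musca, Mustela, Puma, Saimiri, Solenopsis, Triturus, Yersinia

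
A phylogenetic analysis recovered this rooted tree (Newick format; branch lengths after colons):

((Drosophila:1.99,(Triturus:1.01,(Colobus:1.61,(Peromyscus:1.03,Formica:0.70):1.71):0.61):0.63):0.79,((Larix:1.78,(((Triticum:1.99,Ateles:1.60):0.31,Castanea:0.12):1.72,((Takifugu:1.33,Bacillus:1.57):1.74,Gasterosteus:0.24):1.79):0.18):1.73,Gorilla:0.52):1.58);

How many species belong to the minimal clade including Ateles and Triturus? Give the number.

The MRCA of Ateles and Triturus is the root, so the clade is the entire tree.
That clade contains 13 terminal taxa: Ateles, Bacillus, Castanea, Colobus, Drosophila, Formica, Gasterosteus, Gorilla, Larix, Peromyscus, Takifugu, Triticum, Triturus.

13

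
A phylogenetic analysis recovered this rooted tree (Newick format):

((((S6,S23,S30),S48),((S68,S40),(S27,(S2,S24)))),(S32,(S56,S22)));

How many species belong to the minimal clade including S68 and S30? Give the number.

9

The MRCA of S68 and S30 is the node subtending (((S6,S23,S30),S48),((S68,S40),(S27,(S2,S24)))).
That clade contains 9 terminal taxa: S2, S23, S24, S27, S30, S40, S48, S6, S68.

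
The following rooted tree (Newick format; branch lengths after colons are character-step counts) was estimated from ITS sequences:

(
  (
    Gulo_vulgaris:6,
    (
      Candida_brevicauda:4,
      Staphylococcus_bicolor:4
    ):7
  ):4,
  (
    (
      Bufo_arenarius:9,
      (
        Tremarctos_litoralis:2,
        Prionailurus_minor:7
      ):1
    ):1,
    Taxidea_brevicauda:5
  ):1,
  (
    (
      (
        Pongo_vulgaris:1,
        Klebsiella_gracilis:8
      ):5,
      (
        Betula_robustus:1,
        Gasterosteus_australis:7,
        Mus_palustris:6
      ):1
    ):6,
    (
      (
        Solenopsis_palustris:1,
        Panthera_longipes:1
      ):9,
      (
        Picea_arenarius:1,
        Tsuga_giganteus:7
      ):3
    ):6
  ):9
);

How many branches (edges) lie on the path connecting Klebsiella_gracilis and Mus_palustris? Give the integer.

4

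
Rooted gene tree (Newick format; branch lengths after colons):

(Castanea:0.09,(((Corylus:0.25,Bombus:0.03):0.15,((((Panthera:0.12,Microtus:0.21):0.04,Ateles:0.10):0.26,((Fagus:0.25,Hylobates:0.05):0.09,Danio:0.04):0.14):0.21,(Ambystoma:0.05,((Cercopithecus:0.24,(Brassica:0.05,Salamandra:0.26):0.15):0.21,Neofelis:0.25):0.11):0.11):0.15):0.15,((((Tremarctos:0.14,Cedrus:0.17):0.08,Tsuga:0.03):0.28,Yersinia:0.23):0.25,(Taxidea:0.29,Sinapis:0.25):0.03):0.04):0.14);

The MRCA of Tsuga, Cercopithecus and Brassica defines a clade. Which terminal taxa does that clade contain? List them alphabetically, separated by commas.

Ambystoma, Ateles, Bombus, Brassica, Cedrus, Cercopithecus, Corylus, Danio, Fagus, Hylobates, Microtus, Neofelis, Panthera, Salamandra, Sinapis, Taxidea, Tremarctos, Tsuga, Yersinia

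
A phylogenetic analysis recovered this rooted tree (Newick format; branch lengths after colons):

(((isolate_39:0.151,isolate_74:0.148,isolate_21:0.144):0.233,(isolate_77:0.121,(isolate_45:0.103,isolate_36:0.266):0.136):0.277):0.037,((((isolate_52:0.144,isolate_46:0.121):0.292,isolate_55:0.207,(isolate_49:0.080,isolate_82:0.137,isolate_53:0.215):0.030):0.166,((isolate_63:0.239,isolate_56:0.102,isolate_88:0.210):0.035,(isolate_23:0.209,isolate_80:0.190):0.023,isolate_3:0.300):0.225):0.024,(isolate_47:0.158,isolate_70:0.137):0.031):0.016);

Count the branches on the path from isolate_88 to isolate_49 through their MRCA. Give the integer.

The MRCA of isolate_88 and isolate_49 is the node subtending (((isolate_52,isolate_46),isolate_55,(isolate_49,isolate_82,isolate_53)),((isolate_63,isolate_56,isolate_88),(isolate_23,isolate_80),isolate_3)).
From isolate_88 up to that node: 3 branches. From isolate_49 up to the same node: 3 branches. Total: 3 + 3 = 6.

6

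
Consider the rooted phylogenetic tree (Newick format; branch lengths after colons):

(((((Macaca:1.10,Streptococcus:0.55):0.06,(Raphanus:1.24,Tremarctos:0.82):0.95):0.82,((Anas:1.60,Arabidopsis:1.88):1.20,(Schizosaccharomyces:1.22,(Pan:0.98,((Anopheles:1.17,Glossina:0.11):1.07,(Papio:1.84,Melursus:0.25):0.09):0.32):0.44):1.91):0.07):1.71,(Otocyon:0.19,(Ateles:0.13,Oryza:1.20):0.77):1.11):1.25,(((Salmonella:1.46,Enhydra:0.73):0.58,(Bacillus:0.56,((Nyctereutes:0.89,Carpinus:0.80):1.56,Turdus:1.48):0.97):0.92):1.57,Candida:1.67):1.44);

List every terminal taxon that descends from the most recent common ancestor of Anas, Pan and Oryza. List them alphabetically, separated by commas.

Anas, Anopheles, Arabidopsis, Ateles, Glossina, Macaca, Melursus, Oryza, Otocyon, Pan, Papio, Raphanus, Schizosaccharomyces, Streptococcus, Tremarctos

Tracing Anas: it sits inside (Anas,Arabidopsis).
Tracing Pan: it sits inside (Pan,((Anopheles,Glossina),(Papio,Melursus))).
Tracing Oryza: it sits inside (Ateles,Oryza).
The smallest clade enclosing all 3 is ((((Macaca,Streptococcus),(Raphanus,Tremarctos)),((Anas,Arabidopsis),(Schizosaccharomyces,(Pan,((Anopheles,Glossina),(Papio,Melursus)))))),(Otocyon,(Ateles,Oryza))); the answer is its 15 terminal taxa in alphabetical order.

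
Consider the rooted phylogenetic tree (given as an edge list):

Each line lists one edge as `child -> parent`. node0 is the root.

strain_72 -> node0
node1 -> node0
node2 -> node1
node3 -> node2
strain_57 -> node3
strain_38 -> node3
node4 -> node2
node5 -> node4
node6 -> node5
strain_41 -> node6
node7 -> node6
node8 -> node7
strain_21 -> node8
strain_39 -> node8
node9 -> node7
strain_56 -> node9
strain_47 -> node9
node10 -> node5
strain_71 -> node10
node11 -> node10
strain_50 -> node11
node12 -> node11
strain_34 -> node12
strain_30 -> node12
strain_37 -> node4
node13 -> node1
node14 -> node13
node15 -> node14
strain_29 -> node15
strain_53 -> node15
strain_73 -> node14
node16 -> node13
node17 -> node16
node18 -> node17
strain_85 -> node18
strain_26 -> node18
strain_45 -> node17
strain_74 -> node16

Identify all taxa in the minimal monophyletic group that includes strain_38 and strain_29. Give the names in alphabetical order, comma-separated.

Tracing strain_38: it sits inside (strain_57,strain_38).
Tracing strain_29: it sits inside (strain_29,strain_53).
The smallest clade enclosing both is (((strain_57,strain_38),(((strain_41,((strain_21,strain_39),(strain_56,strain_47))),(strain_71,(strain_50,(strain_34,strain_30)))),strain_37)),(((strain_29,strain_53),strain_73),(((strain_85,strain_26),strain_45),strain_74))); the answer is its 19 terminal taxa in alphabetical order.

strain_21, strain_26, strain_29, strain_30, strain_34, strain_37, strain_38, strain_39, strain_41, strain_45, strain_47, strain_50, strain_53, strain_56, strain_57, strain_71, strain_73, strain_74, strain_85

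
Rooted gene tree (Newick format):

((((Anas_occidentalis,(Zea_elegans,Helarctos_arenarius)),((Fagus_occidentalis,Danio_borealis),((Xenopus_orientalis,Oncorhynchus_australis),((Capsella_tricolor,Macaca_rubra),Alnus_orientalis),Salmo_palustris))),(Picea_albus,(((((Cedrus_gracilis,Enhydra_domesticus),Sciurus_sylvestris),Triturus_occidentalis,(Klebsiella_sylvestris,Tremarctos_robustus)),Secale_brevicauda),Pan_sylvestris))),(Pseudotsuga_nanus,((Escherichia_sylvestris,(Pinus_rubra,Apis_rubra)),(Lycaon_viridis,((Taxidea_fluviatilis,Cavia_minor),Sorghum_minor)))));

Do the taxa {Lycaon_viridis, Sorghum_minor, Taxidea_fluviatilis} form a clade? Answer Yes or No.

No

The MRCA of the listed taxa subtends (Lycaon_viridis,((Taxidea_fluviatilis,Cavia_minor),Sorghum_minor)).
That clade also contains Cavia_minor, which is not in the proposed group, so the group is not monophyletic.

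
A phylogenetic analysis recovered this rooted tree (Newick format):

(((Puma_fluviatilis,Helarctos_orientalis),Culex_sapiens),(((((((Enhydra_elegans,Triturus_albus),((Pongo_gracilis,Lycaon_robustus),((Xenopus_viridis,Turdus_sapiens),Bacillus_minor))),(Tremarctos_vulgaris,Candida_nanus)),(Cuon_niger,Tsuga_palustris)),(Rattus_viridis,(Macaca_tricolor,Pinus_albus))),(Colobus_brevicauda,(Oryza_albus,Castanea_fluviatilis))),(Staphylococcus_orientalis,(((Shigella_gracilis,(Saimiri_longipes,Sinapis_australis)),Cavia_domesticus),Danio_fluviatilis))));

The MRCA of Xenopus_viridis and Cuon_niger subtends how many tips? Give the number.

The MRCA of Xenopus_viridis and Cuon_niger is the node subtending ((((Enhydra_elegans,Triturus_albus),((Pongo_gracilis,Lycaon_robustus),((Xenopus_viridis,Turdus_sapiens),Bacillus_minor))),(Tremarctos_vulgaris,Candida_nanus)),(Cuon_niger,Tsuga_palustris)).
That clade contains 11 terminal taxa: Bacillus_minor, Candida_nanus, Cuon_niger, Enhydra_elegans, Lycaon_robustus, Pongo_gracilis, Tremarctos_vulgaris, Triturus_albus, Tsuga_palustris, Turdus_sapiens, Xenopus_viridis.

11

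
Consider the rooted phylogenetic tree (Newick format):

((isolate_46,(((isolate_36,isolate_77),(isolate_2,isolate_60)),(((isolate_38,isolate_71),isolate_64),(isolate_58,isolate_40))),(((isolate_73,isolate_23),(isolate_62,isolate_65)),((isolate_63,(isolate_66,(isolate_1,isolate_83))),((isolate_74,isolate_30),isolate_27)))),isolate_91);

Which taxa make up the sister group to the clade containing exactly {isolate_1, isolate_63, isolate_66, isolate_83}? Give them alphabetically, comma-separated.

isolate_27, isolate_30, isolate_74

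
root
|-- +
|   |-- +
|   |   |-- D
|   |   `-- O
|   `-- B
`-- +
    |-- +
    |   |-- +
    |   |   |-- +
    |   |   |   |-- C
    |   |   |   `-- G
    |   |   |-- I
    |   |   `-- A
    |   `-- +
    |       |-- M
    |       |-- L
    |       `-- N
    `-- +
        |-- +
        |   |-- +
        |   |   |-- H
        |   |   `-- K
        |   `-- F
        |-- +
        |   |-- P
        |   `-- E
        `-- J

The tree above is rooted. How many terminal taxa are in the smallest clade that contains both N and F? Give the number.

The MRCA of N and F is the node subtending ((((C,G),I,A),(M,L,N)),(((H,K),F),(P,E),J)).
That clade contains 13 terminal taxa: A, C, E, F, G, H, I, J, K, L, M, N, P.

13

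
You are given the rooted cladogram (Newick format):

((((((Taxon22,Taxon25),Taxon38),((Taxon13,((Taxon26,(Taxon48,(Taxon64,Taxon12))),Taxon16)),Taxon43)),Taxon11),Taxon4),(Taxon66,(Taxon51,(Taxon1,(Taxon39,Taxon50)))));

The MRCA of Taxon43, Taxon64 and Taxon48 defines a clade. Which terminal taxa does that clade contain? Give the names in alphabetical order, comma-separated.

Taxon12, Taxon13, Taxon16, Taxon26, Taxon43, Taxon48, Taxon64

Tracing Taxon43: it sits inside ((Taxon13,((Taxon26,(Taxon48,(Taxon64,Taxon12))),Taxon16)),Taxon43).
Tracing Taxon64: it sits inside (Taxon64,Taxon12).
Tracing Taxon48: it sits inside (Taxon48,(Taxon64,Taxon12)).
The smallest clade enclosing all 3 is ((Taxon13,((Taxon26,(Taxon48,(Taxon64,Taxon12))),Taxon16)),Taxon43); the answer is its 7 terminal taxa in alphabetical order.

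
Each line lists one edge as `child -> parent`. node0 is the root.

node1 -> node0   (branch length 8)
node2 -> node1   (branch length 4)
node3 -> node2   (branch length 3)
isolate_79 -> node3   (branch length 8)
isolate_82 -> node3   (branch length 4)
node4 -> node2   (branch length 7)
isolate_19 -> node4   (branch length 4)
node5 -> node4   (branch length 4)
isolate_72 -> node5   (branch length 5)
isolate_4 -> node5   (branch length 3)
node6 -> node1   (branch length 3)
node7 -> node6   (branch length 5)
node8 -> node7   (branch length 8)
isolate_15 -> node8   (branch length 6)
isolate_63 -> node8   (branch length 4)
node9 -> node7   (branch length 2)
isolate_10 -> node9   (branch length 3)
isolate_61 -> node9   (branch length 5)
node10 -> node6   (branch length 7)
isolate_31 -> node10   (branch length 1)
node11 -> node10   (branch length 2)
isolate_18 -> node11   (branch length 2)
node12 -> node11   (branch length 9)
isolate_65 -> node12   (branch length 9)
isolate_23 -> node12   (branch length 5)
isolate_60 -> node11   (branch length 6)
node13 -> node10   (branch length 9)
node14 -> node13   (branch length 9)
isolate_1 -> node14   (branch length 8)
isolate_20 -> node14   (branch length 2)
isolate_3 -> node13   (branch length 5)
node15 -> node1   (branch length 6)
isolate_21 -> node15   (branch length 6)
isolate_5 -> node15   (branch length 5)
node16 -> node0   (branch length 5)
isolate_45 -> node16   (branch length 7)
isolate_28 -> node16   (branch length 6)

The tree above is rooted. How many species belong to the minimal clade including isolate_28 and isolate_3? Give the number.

21

The MRCA of isolate_28 and isolate_3 is the root, so the clade is the entire tree.
That clade contains 21 terminal taxa: isolate_1, isolate_10, isolate_15, isolate_18, isolate_19, isolate_20, isolate_21, isolate_23, isolate_28, isolate_3, isolate_31, isolate_4, isolate_45, isolate_5, isolate_60, isolate_61, isolate_63, isolate_65, isolate_72, isolate_79, isolate_82.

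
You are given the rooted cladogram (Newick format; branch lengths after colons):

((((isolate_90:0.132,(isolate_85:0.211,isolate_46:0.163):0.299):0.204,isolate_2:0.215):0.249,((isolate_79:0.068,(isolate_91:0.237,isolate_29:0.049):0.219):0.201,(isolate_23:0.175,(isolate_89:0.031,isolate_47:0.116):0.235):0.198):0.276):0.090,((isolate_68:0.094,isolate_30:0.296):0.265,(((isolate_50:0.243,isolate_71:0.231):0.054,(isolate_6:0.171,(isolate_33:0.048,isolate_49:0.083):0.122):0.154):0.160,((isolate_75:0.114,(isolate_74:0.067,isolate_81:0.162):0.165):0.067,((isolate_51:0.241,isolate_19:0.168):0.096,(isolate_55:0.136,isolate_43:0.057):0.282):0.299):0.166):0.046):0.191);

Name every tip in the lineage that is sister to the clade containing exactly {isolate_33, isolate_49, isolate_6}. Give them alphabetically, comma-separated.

The clade containing exactly {isolate_33, isolate_49, isolate_6} attaches to the tree at the node subtending ((isolate_50,isolate_71),(isolate_6,(isolate_33,isolate_49))).
The other lineage descending from that same node — the sister group — is (isolate_50,isolate_71); its 2 tips in alphabetical order are the answer.

isolate_50, isolate_71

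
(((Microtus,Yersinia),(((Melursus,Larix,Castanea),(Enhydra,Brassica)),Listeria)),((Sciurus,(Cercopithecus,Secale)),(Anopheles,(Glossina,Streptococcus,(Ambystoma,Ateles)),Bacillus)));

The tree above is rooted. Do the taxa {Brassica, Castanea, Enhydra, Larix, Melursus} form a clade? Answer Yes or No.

The most recent common ancestor of these taxa subtends ((Melursus,Larix,Castanea),(Enhydra,Brassica)).
That clade has exactly 5 tips — every listed taxon and nothing else — so the group is monophyletic.

Yes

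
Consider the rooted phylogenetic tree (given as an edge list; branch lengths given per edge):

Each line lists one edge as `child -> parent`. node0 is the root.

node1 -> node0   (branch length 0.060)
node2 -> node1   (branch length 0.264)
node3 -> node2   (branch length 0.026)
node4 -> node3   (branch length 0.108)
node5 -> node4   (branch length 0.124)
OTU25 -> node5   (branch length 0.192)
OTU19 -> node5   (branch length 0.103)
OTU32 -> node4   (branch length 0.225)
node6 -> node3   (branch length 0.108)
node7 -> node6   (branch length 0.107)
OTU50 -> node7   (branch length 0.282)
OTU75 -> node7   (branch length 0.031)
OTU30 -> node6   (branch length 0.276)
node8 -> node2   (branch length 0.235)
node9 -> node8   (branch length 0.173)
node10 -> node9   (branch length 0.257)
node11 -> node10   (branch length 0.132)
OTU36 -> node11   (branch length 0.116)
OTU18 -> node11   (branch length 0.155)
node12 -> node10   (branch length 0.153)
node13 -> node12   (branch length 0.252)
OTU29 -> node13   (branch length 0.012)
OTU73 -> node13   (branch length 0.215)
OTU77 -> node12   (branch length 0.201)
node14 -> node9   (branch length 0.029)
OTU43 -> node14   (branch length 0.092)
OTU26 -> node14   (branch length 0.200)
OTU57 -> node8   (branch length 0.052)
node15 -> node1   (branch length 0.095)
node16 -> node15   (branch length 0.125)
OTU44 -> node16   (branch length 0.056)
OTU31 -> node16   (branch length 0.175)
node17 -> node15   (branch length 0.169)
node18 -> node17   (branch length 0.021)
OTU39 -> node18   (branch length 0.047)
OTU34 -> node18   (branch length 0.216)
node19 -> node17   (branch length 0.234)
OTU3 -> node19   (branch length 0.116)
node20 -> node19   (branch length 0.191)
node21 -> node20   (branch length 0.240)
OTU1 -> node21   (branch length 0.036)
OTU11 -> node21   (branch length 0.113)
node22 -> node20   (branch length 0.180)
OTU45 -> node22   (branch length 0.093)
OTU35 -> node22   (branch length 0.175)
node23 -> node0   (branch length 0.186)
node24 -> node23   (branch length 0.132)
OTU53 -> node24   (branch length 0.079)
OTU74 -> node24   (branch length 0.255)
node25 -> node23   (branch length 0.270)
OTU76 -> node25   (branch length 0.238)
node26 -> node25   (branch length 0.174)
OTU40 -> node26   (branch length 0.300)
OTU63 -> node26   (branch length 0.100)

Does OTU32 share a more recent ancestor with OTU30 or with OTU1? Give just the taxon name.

The MRCA of OTU32 and OTU30 subtends (((OTU25,OTU19),OTU32),((OTU50,OTU75),OTU30)) (6 taxa).
The MRCA of OTU32 and OTU1 subtends (((((OTU25,OTU19),OTU32),((OTU50,OTU75),OTU30)),((((OTU36,OTU18),((OTU29,OTU73),OTU77)),(OTU43,OTU26)),OTU57)),((OTU44,OTU31),((OTU39,OTU34),(OTU3,((OTU1,OTU11),(OTU45,OTU35)))))) (23 taxa).
The first is nested inside the second, so OTU32 shares a more recent common ancestor with OTU30.

OTU30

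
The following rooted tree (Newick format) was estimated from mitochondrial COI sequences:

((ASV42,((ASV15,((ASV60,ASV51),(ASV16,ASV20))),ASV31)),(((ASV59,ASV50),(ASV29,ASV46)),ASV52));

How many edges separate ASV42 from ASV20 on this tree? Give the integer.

6

The MRCA of ASV42 and ASV20 is the node subtending (ASV42,((ASV15,((ASV60,ASV51),(ASV16,ASV20))),ASV31)).
From ASV42 up to that node: 1 branch. From ASV20 up to the same node: 5 branches. Total: 1 + 5 = 6.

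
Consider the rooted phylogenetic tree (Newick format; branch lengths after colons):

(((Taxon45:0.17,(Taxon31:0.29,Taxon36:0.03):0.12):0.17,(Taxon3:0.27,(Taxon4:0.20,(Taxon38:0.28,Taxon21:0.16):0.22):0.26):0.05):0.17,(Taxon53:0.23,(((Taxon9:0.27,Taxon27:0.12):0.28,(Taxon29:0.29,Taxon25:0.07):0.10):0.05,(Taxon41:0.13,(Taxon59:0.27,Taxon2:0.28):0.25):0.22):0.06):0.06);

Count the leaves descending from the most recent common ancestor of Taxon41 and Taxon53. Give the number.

8

The MRCA of Taxon41 and Taxon53 is the node subtending (Taxon53,(((Taxon9,Taxon27),(Taxon29,Taxon25)),(Taxon41,(Taxon59,Taxon2)))).
That clade contains 8 terminal taxa: Taxon2, Taxon25, Taxon27, Taxon29, Taxon41, Taxon53, Taxon59, Taxon9.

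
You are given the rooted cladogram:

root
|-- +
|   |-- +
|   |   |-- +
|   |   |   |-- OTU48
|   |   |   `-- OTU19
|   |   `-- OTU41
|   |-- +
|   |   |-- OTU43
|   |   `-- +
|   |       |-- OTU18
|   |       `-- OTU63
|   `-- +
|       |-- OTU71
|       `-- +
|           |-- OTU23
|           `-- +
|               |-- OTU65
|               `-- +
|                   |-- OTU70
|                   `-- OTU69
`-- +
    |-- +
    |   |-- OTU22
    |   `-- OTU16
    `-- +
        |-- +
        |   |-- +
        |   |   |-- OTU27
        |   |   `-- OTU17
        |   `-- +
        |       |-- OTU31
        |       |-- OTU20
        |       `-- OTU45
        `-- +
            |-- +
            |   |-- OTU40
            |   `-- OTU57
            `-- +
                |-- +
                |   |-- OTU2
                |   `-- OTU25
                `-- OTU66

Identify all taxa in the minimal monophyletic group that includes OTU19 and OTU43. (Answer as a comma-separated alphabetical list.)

Tracing OTU19: it sits inside (OTU48,OTU19).
Tracing OTU43: it sits inside (OTU43,(OTU18,OTU63)).
The smallest clade enclosing both is (((OTU48,OTU19),OTU41),(OTU43,(OTU18,OTU63)),(OTU71,(OTU23,(OTU65,(OTU70,OTU69))))); the answer is its 11 terminal taxa in alphabetical order.

OTU18, OTU19, OTU23, OTU41, OTU43, OTU48, OTU63, OTU65, OTU69, OTU70, OTU71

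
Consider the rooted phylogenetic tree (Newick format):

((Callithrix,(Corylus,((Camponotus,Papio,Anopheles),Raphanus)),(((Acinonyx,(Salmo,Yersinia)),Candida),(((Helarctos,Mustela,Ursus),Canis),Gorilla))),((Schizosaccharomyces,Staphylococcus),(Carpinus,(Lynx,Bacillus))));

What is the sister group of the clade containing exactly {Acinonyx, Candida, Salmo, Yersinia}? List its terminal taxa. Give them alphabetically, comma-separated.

The clade containing exactly {Acinonyx, Candida, Salmo, Yersinia} attaches to the tree at the node subtending (((Acinonyx,(Salmo,Yersinia)),Candida),(((Helarctos,Mustela,Ursus),Canis),Gorilla)).
The other lineage descending from that same node — the sister group — is (((Helarctos,Mustela,Ursus),Canis),Gorilla); its 5 tips in alphabetical order are the answer.

Canis, Gorilla, Helarctos, Mustela, Ursus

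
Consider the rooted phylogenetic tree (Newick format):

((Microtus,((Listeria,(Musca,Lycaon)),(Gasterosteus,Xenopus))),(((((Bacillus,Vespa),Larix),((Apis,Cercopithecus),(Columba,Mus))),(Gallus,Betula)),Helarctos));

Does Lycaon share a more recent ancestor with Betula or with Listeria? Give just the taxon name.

The MRCA of Lycaon and Listeria subtends (Listeria,(Musca,Lycaon)) (3 taxa).
The MRCA of Lycaon and Betula is the root, subtending the entire tree (16 taxa).
The first is nested inside the second, so Lycaon shares a more recent common ancestor with Listeria.

Listeria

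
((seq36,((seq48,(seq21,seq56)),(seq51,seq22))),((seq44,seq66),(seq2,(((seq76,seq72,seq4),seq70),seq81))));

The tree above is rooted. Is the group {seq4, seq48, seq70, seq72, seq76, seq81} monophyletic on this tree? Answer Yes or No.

No

The MRCA of the listed taxa is the root, so the smallest clade containing them is the whole tree.
That clade also contains seq2, seq21, seq22, seq36, seq44, seq51, seq56, seq66, which are not in the proposed group, so the group is not monophyletic.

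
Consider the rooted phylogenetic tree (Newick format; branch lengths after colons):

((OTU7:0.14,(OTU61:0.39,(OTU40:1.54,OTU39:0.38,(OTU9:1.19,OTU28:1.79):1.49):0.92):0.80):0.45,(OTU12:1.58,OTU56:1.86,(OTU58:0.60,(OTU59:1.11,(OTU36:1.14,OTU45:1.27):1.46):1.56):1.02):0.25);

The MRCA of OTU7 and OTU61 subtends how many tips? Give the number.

6

The MRCA of OTU7 and OTU61 is the node subtending (OTU7,(OTU61,(OTU40,OTU39,(OTU9,OTU28)))).
That clade contains 6 terminal taxa: OTU28, OTU39, OTU40, OTU61, OTU7, OTU9.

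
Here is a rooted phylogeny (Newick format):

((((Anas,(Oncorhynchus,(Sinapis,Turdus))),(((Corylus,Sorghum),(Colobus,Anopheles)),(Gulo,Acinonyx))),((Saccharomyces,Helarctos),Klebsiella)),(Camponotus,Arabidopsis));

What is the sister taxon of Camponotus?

Arabidopsis

Camponotus attaches to the tree at the node subtending (Camponotus,Arabidopsis).
The other lineage descending from that same node — the sister group — is the single tip Arabidopsis.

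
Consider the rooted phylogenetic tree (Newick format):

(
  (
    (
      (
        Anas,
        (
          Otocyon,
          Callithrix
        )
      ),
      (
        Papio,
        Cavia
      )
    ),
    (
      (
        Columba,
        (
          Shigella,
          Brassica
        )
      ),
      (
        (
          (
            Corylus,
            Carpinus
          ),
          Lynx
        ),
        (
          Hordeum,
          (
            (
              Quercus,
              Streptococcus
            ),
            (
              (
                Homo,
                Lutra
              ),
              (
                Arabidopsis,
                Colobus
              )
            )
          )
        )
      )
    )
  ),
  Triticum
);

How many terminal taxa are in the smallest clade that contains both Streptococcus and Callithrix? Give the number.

The MRCA of Streptococcus and Callithrix is the node subtending (((Anas,(Otocyon,Callithrix)),(Papio,Cavia)),((Columba,(Shigella,Brassica)),(((Corylus,Carpinus),Lynx),(Hordeum,((Quercus,Streptococcus),((Homo,Lutra),(Arabidopsis,Colobus))))))).
That clade contains 18 terminal taxa: Anas, Arabidopsis, Brassica, Callithrix, Carpinus, Cavia, Colobus, Columba, Corylus, Homo, Hordeum, Lutra, Lynx, Otocyon, Papio, Quercus, Shigella, Streptococcus.

18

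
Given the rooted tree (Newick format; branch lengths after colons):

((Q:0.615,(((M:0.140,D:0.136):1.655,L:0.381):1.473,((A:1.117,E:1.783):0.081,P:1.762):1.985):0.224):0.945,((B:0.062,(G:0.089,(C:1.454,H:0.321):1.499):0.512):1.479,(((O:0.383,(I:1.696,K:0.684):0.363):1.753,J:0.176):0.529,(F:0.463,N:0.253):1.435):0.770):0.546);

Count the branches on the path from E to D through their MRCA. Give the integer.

6

The MRCA of E and D is the node subtending (((M,D),L),((A,E),P)).
From E up to that node: 3 branches. From D up to the same node: 3 branches. Total: 3 + 3 = 6.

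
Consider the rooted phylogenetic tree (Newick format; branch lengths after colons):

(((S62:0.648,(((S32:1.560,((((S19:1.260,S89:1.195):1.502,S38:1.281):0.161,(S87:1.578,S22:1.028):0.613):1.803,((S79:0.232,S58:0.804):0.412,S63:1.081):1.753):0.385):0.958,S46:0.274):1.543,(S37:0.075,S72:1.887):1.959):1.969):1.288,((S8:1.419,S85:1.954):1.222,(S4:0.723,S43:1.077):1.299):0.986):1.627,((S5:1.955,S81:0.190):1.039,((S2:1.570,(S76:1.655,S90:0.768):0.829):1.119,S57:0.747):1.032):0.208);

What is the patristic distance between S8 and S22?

13.214

The path runs S8 → … → MRCA → … → S22; the MRCA is the node subtending ((S62,(((S32,((((S19,S89),S38),(S87,S22)),((S79,S58),S63))),S46),(S37,S72))),((S8,S85),(S4,S43))).
Branch lengths along that path: 1.419 + 1.222 + 0.986 + 1.288 + 1.969 + 1.543 + 0.958 + 0.385 + 1.803 + 0.613 + 1.028 = 13.214.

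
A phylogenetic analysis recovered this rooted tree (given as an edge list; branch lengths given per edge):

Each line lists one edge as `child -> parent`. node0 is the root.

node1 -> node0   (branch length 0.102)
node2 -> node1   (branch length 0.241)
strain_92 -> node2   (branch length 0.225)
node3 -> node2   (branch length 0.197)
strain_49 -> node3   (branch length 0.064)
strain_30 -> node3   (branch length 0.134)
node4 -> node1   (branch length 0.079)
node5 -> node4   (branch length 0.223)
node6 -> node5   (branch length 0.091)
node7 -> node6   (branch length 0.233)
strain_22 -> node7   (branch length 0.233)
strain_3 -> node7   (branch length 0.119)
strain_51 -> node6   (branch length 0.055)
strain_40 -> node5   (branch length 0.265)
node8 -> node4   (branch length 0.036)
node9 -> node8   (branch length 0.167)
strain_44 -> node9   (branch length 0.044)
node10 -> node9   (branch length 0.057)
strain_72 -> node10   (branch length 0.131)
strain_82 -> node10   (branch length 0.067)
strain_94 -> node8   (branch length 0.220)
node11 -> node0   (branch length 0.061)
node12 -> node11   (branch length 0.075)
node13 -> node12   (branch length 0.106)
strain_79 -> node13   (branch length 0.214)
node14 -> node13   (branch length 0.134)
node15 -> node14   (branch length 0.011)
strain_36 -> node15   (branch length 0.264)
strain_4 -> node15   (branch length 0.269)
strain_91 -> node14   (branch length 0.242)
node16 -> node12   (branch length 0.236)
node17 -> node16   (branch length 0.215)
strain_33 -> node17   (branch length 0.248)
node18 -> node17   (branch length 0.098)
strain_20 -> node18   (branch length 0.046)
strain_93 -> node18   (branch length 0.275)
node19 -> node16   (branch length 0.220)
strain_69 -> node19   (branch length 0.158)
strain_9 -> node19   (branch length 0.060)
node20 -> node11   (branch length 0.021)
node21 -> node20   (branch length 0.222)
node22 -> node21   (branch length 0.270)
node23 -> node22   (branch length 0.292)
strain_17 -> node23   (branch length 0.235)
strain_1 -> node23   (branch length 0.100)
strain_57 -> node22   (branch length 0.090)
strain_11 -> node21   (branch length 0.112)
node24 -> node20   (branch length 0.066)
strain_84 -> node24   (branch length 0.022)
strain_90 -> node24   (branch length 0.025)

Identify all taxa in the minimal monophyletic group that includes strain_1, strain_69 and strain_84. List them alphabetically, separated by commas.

Tracing strain_1: it sits inside (strain_17,strain_1).
Tracing strain_69: it sits inside (strain_69,strain_9).
Tracing strain_84: it sits inside (strain_84,strain_90).
The smallest clade enclosing all 3 is (((strain_79,((strain_36,strain_4),strain_91)),((strain_33,(strain_20,strain_93)),(strain_69,strain_9))),((((strain_17,strain_1),strain_57),strain_11),(strain_84,strain_90))); the answer is its 15 terminal taxa in alphabetical order.

strain_1, strain_11, strain_17, strain_20, strain_33, strain_36, strain_4, strain_57, strain_69, strain_79, strain_84, strain_9, strain_90, strain_91, strain_93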